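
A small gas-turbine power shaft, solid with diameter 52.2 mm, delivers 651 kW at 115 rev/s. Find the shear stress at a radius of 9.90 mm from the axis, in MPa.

12.2 MPa

ω = 2π·115 = 722.6 rad/s, so T = P/ω = 651×10³ / 722.6 = 901.0 N·m.
J = πd⁴/32 = π(0.0522)⁴/32 = 7.289×10^-7 m⁴.
Shear stress varies linearly with radius: τ = T·r/J = 901.0 × 0.00990 / 7.289×10^-7 = 1.224×10^7 Pa.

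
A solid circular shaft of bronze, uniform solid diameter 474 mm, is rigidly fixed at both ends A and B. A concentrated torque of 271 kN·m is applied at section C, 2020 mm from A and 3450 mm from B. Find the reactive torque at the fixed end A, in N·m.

With uniform GJ and both ends fixed, compatibility θ_AC = θ_CB gives T_A·a = T_B·b, together with T_A + T_B = T₀.
T_A = T₀·b/(a+b) = 271000·3450/5470 = 170900 N·m; T_B = 100100 N·m.

171000 N·m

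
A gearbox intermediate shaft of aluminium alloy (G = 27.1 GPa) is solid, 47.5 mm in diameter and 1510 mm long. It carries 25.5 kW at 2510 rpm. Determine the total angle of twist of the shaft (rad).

0.0108 rad

ω = 2π·2510/60 = 262.8 rad/s, so T = P/ω = 25.5×10³ / 262.8 = 97.01 N·m.
J = πd⁴/32 = π(0.0475)⁴/32 = 4.998×10^-7 m⁴.
θ = T·L/(G·J) = 97.01 × 1.51 / (27.1×10⁹ × 4.998×10^-7) = 0.01082 rad.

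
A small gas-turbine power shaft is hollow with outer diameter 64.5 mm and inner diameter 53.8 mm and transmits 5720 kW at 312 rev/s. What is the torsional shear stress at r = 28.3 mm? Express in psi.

13700 psi

ω = 2π·312 = 1960 rad/s, so T = P/ω = 5720×10³ / 1960 = 2918 N·m.
J = π(d_o⁴ − d_i⁴)/32 = π(0.0645⁴ − 0.0538⁴)/32 = 8.767×10^-7 m⁴.
Shear stress varies linearly with radius: τ = T·r/J = 2918 × 0.0283 / 8.767×10^-7 = 9.419×10^7 Pa.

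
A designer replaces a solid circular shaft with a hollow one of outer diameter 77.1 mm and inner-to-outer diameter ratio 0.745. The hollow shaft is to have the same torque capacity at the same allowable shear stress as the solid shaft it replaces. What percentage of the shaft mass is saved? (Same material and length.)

43.1 %

Equal τ_max and T ⇒ the solid shaft needs d_s³ = d_o³(1−k⁴), so d_s = 77.1·(1−0.745⁴)^(1/3) = 68.19 mm.
Area ratio A_h/A_s = d_o²(1−k²)/d_s² = (1−k²)/(1−k⁴)^(2/3) = 0.5688.
Mass saving = 1 − 0.5688 = 43.1 %.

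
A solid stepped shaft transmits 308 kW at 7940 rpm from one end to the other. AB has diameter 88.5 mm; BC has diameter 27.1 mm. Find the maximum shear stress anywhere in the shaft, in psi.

ω = 2π·7940/60 = 831.5 rad/s, so T = P/ω = 308×10³ / 831.5 = 370.4 N·m.
Under the same torque, τ_max = 16T/(πd³) is largest where d is smallest — segment BC (d = 27.1 mm).
τ_max = 16·370.4/(π·(0.0271)³) = 9.479×10^7 Pa.

13700 psi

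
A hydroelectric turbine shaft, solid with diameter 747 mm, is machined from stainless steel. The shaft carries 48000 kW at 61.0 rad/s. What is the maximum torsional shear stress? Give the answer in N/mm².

ω = 61.0 rad/s, so T = P/ω = 48000×10³ / 61.00 = 786900 N·m.
J = πd⁴/32 = π(0.747)⁴/32 = 0.03057 m⁴.
τ_max = T·r/J = 786900 × 0.373 / 0.03057 = 9.614×10^6 Pa.

9.61 N/mm²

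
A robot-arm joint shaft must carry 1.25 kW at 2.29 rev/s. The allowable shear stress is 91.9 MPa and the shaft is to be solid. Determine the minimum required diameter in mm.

ω = 2π·2.29 = 14.39 rad/s, so T = P/ω = 1.25×10³ / 14.39 = 86.87 N·m.
For a solid shaft τ_max = 16T/(πd³), so d = (16T/(π τ_allow))^(1/3) = (16·86.87/(π·9.19×10^7))^(1/3) = 0.01689 m.

16.9 mm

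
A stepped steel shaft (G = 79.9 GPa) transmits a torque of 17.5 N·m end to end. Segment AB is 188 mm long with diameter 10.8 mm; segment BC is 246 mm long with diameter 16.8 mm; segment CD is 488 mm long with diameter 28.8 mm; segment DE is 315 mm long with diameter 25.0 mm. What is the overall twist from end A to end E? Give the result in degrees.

2.35°

J_AB = π(0.0108)⁴/32 = 1.34×10^-9 m⁴; J_BC = π(0.0168)⁴/32 = 7.82×10^-9 m⁴; J_CD = π(0.0288)⁴/32 = 6.75×10^-8 m⁴; J_DE = π(0.0250)⁴/32 = 3.83×10^-8 m⁴.
θ = (T/G)·Σ L_i/J_i = (17.50/79.9×10⁹)·(0.188/1.34×10^-9 + 0.246/7.82×10^-9 + 0.488/6.75×10^-8 + 0.315/3.83×10^-8) = 0.04110 rad.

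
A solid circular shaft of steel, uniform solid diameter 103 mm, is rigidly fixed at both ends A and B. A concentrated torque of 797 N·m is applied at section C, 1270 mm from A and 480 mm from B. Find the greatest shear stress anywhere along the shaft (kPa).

2700 kPa

With uniform GJ and both ends fixed, compatibility θ_AC = θ_CB gives T_A·a = T_B·b, together with T_A + T_B = T₀.
T_A = T₀·b/(a+b) = 797.0·480/1750 = 218.6 N·m; T_B = 578.4 N·m.
τ in each portion: τ_AC = 1.02×10^6 Pa, τ_CB = 2.70×10^6 Pa; maximum is in CB.
τ_max = T_CB·r/J = 578.4·0.0515/1.10×10^-5 = 2.696×10^6 Pa.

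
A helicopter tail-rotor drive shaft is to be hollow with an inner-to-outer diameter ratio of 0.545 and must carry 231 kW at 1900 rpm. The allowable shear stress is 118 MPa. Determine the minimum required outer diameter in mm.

ω = 2π·1900/60 = 199.0 rad/s, so T = P/ω = 231×10³ / 199.0 = 1161 N·m.
For a hollow shaft with d_i/d_o = 0.545: τ_max = 16T/(π d_o³ (1−k⁴)), so d_o = [16T/(π τ_allow (1−k⁴))]^(1/3) = [16·1161/(π·1.18×10^8·0.9118)]^(1/3) = 0.03802 m.

38.0 mm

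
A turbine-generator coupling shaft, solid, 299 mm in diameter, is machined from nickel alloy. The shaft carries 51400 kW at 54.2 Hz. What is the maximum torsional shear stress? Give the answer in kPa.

28800 kPa

ω = 2π·54.2 = 340.5 rad/s, so T = P/ω = 51400×10³ / 340.5 = 150900 N·m.
J = πd⁴/32 = π(0.299)⁴/32 = 7.847×10^-4 m⁴.
τ_max = T·r/J = 150900 × 0.149 / 7.847×10^-4 = 2.876×10^7 Pa.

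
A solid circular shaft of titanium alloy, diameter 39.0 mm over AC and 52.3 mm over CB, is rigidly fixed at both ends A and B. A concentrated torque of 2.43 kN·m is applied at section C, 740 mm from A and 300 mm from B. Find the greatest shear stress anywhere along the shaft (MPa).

76.9 MPa

Compatibility: T_A·a/J_AC = T_B·b/J_CB with T_A + T_B = T₀.
J_AC = 2.27×10^-7 m⁴, J_CB = 7.35×10^-7 m⁴, so T_A = T₀·(J_AC/a)/((J_AC/a)+(J_CB/b)) = 270.7 N·m, T_B = 2159 N·m.
τ in each portion: τ_AC = 2.32×10^7 Pa, τ_CB = 7.69×10^7 Pa; maximum is in CB.
τ_max = T_CB·r/J = 2159·0.0261/7.35×10^-7 = 7.687×10^7 Pa.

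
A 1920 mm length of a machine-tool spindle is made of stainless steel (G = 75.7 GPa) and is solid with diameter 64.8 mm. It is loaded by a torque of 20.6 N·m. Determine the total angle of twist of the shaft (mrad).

0.302 mrad

J = πd⁴/32 = π(0.0648)⁴/32 = 1.731×10^-6 m⁴.
θ = T·L/(G·J) = 20.60 × 1.92 / (75.7×10⁹ × 1.731×10^-6) = 3.018×10^-4 rad.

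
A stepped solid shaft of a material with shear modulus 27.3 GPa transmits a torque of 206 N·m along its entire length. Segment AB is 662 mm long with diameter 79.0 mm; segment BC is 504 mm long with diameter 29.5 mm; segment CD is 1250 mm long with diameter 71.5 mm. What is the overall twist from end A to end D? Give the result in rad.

J_AB = π(0.0790)⁴/32 = 3.82×10^-6 m⁴; J_BC = π(0.0295)⁴/32 = 7.44×10^-8 m⁴; J_CD = π(0.0715)⁴/32 = 2.57×10^-6 m⁴.
θ = (T/G)·Σ L_i/J_i = (206.0/27.3×10⁹)·(0.662/3.82×10^-6 + 0.504/7.44×10^-8 + 1.25/2.57×10^-6) = 0.05613 rad.

0.0561 rad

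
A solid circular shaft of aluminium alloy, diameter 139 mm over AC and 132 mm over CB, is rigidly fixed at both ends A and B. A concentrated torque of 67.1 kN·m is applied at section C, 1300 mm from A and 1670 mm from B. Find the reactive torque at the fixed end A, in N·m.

41100 N·m

Compatibility: T_A·a/J_AC = T_B·b/J_CB with T_A + T_B = T₀.
J_AC = 3.66×10^-5 m⁴, J_CB = 2.98×10^-5 m⁴, so T_A = T₀·(J_AC/a)/((J_AC/a)+(J_CB/b)) = 41090 N·m, T_B = 26010 N·m.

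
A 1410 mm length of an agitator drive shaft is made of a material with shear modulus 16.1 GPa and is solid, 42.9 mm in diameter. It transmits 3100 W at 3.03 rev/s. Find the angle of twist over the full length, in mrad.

ω = 2π·3.03 = 19.04 rad/s, so T = P/ω = 3100 / 19.04 = 162.8 N·m.
J = πd⁴/32 = π(0.0429)⁴/32 = 3.325×10^-7 m⁴.
θ = T·L/(G·J) = 162.8 × 1.41 / (16.1×10⁹ × 3.325×10^-7) = 0.04288 rad.

42.9 mrad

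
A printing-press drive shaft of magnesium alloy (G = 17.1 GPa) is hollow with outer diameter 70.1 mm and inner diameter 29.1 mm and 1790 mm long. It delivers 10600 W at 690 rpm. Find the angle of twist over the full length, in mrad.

ω = 2π·690/60 = 72.26 rad/s, so T = P/ω = 10600 / 72.26 = 146.7 N·m.
J = π(d_o⁴ − d_i⁴)/32 = π(0.0701⁴ − 0.0291⁴)/32 = 2.300×10^-6 m⁴.
θ = T·L/(G·J) = 146.7 × 1.79 / (17.1×10⁹ × 2.300×10^-6) = 6.676×10^-3 rad.

6.68 mrad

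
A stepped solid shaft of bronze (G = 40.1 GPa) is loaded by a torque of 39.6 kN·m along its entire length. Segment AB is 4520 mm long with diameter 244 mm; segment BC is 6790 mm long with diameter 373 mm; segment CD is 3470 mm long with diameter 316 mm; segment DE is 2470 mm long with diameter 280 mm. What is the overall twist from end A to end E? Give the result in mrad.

23.9 mrad

J_AB = π(0.244)⁴/32 = 3.48×10^-4 m⁴; J_BC = π(0.373)⁴/32 = 1.90×10^-3 m⁴; J_CD = π(0.316)⁴/32 = 9.79×10^-4 m⁴; J_DE = π(0.280)⁴/32 = 6.03×10^-4 m⁴.
θ = (T/G)·Σ L_i/J_i = (39600/40.1×10⁹)·(4.52/3.48×10^-4 + 6.79/1.90×10^-3 + 3.47/9.79×10^-4 + 2.47/6.03×10^-4) = 0.02390 rad.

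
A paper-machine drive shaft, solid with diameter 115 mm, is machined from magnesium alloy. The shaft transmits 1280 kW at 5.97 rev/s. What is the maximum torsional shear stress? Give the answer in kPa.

ω = 2π·5.97 = 37.51 rad/s, so T = P/ω = 1280×10³ / 37.51 = 34120 N·m.
J = πd⁴/32 = π(0.115)⁴/32 = 1.717×10^-5 m⁴.
τ_max = T·r/J = 34120 × 0.0575 / 1.717×10^-5 = 1.143×10^8 Pa.

114000 kPa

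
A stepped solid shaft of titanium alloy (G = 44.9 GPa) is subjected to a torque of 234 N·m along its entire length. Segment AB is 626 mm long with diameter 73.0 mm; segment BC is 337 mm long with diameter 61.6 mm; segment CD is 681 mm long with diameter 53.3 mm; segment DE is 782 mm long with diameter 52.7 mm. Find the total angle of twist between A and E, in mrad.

12.3 mrad

J_AB = π(0.0730)⁴/32 = 2.79×10^-6 m⁴; J_BC = π(0.0616)⁴/32 = 1.41×10^-6 m⁴; J_CD = π(0.0533)⁴/32 = 7.92×10^-7 m⁴; J_DE = π(0.0527)⁴/32 = 7.57×10^-7 m⁴.
θ = (T/G)·Σ L_i/J_i = (234.0/44.9×10⁹)·(0.626/2.79×10^-6 + 0.337/1.41×10^-6 + 0.681/7.92×10^-7 + 0.782/7.57×10^-7) = 0.01227 rad.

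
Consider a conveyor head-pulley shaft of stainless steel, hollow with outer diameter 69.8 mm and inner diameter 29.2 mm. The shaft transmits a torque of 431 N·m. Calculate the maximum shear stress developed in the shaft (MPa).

J = π(d_o⁴ − d_i⁴)/32 = π(0.0698⁴ − 0.0292⁴)/32 = 2.259×10^-6 m⁴.
τ_max = T·r/J = 431.0 × 0.0349 / 2.259×10^-6 = 6.659×10^6 Pa.

6.66 MPa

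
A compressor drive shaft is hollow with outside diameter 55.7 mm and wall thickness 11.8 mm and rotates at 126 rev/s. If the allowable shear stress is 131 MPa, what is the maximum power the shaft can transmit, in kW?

3130 kW

J = π(d_o⁴ − d_i⁴)/32 = π(0.0557⁴ − 0.0321⁴)/32 = 8.407×10^-7 m⁴.
T_max = τ_allow·J/r = 1.31×10^8 × 8.407×10^-7 / 0.0278 = 3955 N·m.
ω = 2π·126 = 791.7 rad/s, so P_max = T_max·ω = 3.131×10^6 W.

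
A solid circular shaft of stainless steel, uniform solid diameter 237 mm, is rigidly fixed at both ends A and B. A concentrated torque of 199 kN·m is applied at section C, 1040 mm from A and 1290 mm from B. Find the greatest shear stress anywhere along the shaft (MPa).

With uniform GJ and both ends fixed, compatibility θ_AC = θ_CB gives T_A·a = T_B·b, together with T_A + T_B = T₀.
T_A = T₀·b/(a+b) = 199000·1290/2330 = 110200 N·m; T_B = 88820 N·m.
τ in each portion: τ_AC = 4.22×10^7 Pa, τ_CB = 3.40×10^7 Pa; maximum is in AC.
τ_max = T_AC·r/J = 110200·0.118/3.10×10^-4 = 4.215×10^7 Pa.

42.2 MPa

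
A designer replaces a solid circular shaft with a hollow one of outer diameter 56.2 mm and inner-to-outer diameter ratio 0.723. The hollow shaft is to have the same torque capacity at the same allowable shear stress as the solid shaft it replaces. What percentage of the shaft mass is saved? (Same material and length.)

41.0 %

Equal τ_max and T ⇒ the solid shaft needs d_s³ = d_o³(1−k⁴), so d_s = 56.2·(1−0.723⁴)^(1/3) = 50.53 mm.
Area ratio A_h/A_s = d_o²(1−k²)/d_s² = (1−k²)/(1−k⁴)^(2/3) = 0.5904.
Mass saving = 1 − 0.5904 = 41.0 %.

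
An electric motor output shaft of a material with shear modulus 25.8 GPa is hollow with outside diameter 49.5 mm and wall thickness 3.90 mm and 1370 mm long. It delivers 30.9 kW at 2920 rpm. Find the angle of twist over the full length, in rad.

0.0183 rad

ω = 2π·2920/60 = 305.8 rad/s, so T = P/ω = 30.9×10³ / 305.8 = 101.1 N·m.
J = π(d_o⁴ − d_i⁴)/32 = π(0.0495⁴ − 0.0417⁴)/32 = 2.926×10^-7 m⁴.
θ = T·L/(G·J) = 101.1 × 1.37 / (25.8×10⁹ × 2.926×10^-7) = 0.01834 rad.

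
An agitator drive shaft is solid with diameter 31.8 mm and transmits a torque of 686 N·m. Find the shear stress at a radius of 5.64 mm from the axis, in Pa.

3.85e7 Pa

J = πd⁴/32 = π(0.0318)⁴/32 = 1.004×10^-7 m⁴.
Shear stress varies linearly with radius: τ = T·r/J = 686.0 × 0.00564 / 1.004×10^-7 = 3.854×10^7 Pa.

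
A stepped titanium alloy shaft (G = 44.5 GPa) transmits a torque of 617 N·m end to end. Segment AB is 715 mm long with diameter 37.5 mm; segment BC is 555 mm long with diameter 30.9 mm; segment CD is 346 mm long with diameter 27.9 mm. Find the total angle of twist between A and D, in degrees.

J_AB = π(0.0375)⁴/32 = 1.94×10^-7 m⁴; J_BC = π(0.0309)⁴/32 = 8.95×10^-8 m⁴; J_CD = π(0.0279)⁴/32 = 5.95×10^-8 m⁴.
θ = (T/G)·Σ L_i/J_i = (617.0/44.5×10⁹)·(0.715/1.94×10^-7 + 0.555/8.95×10^-8 + 0.346/5.95×10^-8) = 0.2177 rad.

12.5°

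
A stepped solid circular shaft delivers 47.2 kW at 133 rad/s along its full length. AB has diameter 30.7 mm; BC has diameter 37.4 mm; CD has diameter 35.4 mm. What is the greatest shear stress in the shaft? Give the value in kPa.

ω = 133 rad/s, so T = P/ω = 47.2×10³ / 133.0 = 354.9 N·m.
Under the same torque, τ_max = 16T/(πd³) is largest where d is smallest — segment AB (d = 30.7 mm).
τ_max = 16·354.9/(π·(0.0307)³) = 6.247×10^7 Pa.

62500 kPa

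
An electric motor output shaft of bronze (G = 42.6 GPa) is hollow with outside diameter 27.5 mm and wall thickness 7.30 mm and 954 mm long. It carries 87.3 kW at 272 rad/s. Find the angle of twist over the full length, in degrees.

7.71°

ω = 272 rad/s, so T = P/ω = 87.3×10³ / 272.0 = 321.0 N·m.
J = π(d_o⁴ − d_i⁴)/32 = π(0.0275⁴ − 0.0129⁴)/32 = 5.343×10^-8 m⁴.
θ = T·L/(G·J) = 321.0 × 0.954 / (42.6×10⁹ × 5.343×10^-8) = 0.1345 rad.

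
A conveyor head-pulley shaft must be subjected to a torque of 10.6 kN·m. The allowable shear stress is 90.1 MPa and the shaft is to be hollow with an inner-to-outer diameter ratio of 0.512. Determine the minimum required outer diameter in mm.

86.3 mm

For a hollow shaft with d_i/d_o = 0.512: τ_max = 16T/(π d_o³ (1−k⁴)), so d_o = [16T/(π τ_allow (1−k⁴))]^(1/3) = [16·10600/(π·9.01×10^7·0.9313)]^(1/3) = 0.08633 m.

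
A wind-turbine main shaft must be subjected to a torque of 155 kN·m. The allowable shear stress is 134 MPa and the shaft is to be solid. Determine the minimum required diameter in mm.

For a solid shaft τ_max = 16T/(πd³), so d = (16T/(π τ_allow))^(1/3) = (16·155000/(π·1.34×10^8))^(1/3) = 0.1806 m.

181 mm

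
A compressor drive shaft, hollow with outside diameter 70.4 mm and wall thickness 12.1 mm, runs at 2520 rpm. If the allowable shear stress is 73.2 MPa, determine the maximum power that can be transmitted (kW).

1080 kW

J = π(d_o⁴ − d_i⁴)/32 = π(0.0704⁴ − 0.0462⁴)/32 = 1.964×10^-6 m⁴.
T_max = τ_allow·J/r = 7.32×10^7 × 1.964×10^-6 / 0.0352 = 4085 N·m.
ω = 2π·2520/60 = 263.9 rad/s, so P_max = T_max·ω = 1.078×10^6 W.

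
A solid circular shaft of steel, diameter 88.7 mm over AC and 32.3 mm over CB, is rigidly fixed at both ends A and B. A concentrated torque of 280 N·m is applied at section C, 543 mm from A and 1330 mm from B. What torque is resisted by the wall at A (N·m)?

278 N·m

Compatibility: T_A·a/J_AC = T_B·b/J_CB with T_A + T_B = T₀.
J_AC = 6.08×10^-6 m⁴, J_CB = 1.07×10^-7 m⁴, so T_A = T₀·(J_AC/a)/((J_AC/a)+(J_CB/b)) = 278.0 N·m, T_B = 1.996 N·m.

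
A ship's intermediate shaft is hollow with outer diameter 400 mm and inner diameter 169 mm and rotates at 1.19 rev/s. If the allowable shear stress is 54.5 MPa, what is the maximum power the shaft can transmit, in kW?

4960 kW

J = π(d_o⁴ − d_i⁴)/32 = π(0.400⁴ − 0.169⁴)/32 = 2.433×10^-3 m⁴.
T_max = τ_allow·J/r = 5.45×10^7 × 2.433×10^-3 / 0.200 = 663000 N·m.
ω = 2π·1.19 = 7.477 rad/s, so P_max = T_max·ω = 4.958×10^6 W.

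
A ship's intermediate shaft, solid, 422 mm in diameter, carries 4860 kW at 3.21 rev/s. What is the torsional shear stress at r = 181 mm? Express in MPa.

14.0 MPa

ω = 2π·3.21 = 20.17 rad/s, so T = P/ω = 4860×10³ / 20.17 = 241000 N·m.
J = πd⁴/32 = π(0.422)⁴/32 = 3.114×10^-3 m⁴.
Shear stress varies linearly with radius: τ = T·r/J = 241000 × 0.181 / 3.114×10^-3 = 1.401×10^7 Pa.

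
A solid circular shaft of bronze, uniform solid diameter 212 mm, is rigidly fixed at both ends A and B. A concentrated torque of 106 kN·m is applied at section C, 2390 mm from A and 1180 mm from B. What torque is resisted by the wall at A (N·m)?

With uniform GJ and both ends fixed, compatibility θ_AC = θ_CB gives T_A·a = T_B·b, together with T_A + T_B = T₀.
T_A = T₀·b/(a+b) = 106000·1180/3570 = 35040 N·m; T_B = 70960 N·m.

35000 N·m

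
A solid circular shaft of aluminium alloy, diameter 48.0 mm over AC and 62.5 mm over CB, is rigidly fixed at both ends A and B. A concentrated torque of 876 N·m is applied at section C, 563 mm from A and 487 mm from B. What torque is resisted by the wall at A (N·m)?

Compatibility: T_A·a/J_AC = T_B·b/J_CB with T_A + T_B = T₀.
J_AC = 5.21×10^-7 m⁴, J_CB = 1.50×10^-6 m⁴, so T_A = T₀·(J_AC/a)/((J_AC/a)+(J_CB/b)) = 202.6 N·m, T_B = 673.4 N·m.

203 N·m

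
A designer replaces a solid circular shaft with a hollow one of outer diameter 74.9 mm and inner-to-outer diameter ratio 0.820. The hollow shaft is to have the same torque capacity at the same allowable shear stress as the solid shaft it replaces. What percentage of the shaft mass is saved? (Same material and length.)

51.1 %

Equal τ_max and T ⇒ the solid shaft needs d_s³ = d_o³(1−k⁴), so d_s = 74.9·(1−0.820⁴)^(1/3) = 61.29 mm.
Area ratio A_h/A_s = d_o²(1−k²)/d_s² = (1−k²)/(1−k⁴)^(2/3) = 0.4893.
Mass saving = 1 − 0.4893 = 51.1 %.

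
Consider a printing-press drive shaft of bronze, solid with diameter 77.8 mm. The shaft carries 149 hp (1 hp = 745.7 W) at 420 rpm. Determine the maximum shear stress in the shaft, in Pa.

ω = 2π·420/60 = 43.98 rad/s, so T = P/ω = 149×745.7 / 43.98 = 2526 N·m.
J = πd⁴/32 = π(0.0778)⁴/32 = 3.597×10^-6 m⁴.
τ_max = T·r/J = 2526 × 0.0389 / 3.597×10^-6 = 2.732×10^7 Pa.

2.73e7 Pa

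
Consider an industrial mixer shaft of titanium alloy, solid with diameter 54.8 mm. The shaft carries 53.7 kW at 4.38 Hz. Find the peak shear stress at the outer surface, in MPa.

60.4 MPa

ω = 2π·4.38 = 27.52 rad/s, so T = P/ω = 53.7×10³ / 27.52 = 1951 N·m.
J = πd⁴/32 = π(0.0548)⁴/32 = 8.854×10^-7 m⁴.
τ_max = T·r/J = 1951 × 0.0274 / 8.854×10^-7 = 6.039×10^7 Pa.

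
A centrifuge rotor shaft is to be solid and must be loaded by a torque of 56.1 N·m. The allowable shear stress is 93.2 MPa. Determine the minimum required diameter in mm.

For a solid shaft τ_max = 16T/(πd³), so d = (16T/(π τ_allow))^(1/3) = (16·56.10/(π·9.32×10^7))^(1/3) = 0.01453 m.

14.5 mm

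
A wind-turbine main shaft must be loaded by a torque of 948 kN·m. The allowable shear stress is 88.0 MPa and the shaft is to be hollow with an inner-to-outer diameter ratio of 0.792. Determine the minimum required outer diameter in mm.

For a hollow shaft with d_i/d_o = 0.792: τ_max = 16T/(π d_o³ (1−k⁴)), so d_o = [16T/(π τ_allow (1−k⁴))]^(1/3) = [16·948000/(π·8.80×10^7·0.6065)]^(1/3) = 0.4489 m.

449 mm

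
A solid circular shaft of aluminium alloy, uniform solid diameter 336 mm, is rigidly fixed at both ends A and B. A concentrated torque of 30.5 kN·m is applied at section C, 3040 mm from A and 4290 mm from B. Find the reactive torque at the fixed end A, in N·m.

With uniform GJ and both ends fixed, compatibility θ_AC = θ_CB gives T_A·a = T_B·b, together with T_A + T_B = T₀.
T_A = T₀·b/(a+b) = 30500·4290/7330 = 17850 N·m; T_B = 12650 N·m.

17900 N·m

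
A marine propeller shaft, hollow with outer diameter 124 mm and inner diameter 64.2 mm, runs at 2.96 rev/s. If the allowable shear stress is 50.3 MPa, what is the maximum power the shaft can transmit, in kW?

J = π(d_o⁴ − d_i⁴)/32 = π(0.124⁴ − 0.0642⁴)/32 = 2.154×10^-5 m⁴.
T_max = τ_allow·J/r = 5.03×10^7 × 2.154×10^-5 / 0.0620 = 17480 N·m.
ω = 2π·2.96 = 18.60 rad/s, so P_max = T_max·ω = 3.251×10^5 W.

325 kW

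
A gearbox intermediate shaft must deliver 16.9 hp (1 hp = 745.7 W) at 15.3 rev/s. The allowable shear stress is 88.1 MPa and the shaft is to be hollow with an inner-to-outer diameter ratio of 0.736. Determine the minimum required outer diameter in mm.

22.1 mm

ω = 2π·15.3 = 96.13 rad/s, so T = P/ω = 16.9×745.7 / 96.13 = 131.1 N·m.
For a hollow shaft with d_i/d_o = 0.736: τ_max = 16T/(π d_o³ (1−k⁴)), so d_o = [16T/(π τ_allow (1−k⁴))]^(1/3) = [16·131.1/(π·8.81×10^7·0.7066)]^(1/3) = 0.02205 m.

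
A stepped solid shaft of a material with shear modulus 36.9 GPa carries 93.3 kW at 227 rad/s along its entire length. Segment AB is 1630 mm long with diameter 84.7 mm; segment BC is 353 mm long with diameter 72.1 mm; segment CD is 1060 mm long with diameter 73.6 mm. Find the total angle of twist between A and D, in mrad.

9.17 mrad

ω = 227 rad/s, so T = P/ω = 93.3×10³ / 227.0 = 411.0 N·m.
J_AB = π(0.0847)⁴/32 = 5.05×10^-6 m⁴; J_BC = π(0.0721)⁴/32 = 2.65×10^-6 m⁴; J_CD = π(0.0736)⁴/32 = 2.88×10^-6 m⁴.
θ = (T/G)·Σ L_i/J_i = (411.0/36.9×10⁹)·(1.63/5.05×10^-6 + 0.353/2.65×10^-6 + 1.06/2.88×10^-6) = 9.174×10^-3 rad.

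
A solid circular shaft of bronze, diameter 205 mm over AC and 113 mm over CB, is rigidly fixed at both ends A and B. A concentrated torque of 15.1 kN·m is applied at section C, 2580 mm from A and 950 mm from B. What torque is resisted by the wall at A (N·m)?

Compatibility: T_A·a/J_AC = T_B·b/J_CB with T_A + T_B = T₀.
J_AC = 1.73×10^-4 m⁴, J_CB = 1.60×10^-5 m⁴, so T_A = T₀·(J_AC/a)/((J_AC/a)+(J_CB/b)) = 12070 N·m, T_B = 3027 N·m.

12100 N·m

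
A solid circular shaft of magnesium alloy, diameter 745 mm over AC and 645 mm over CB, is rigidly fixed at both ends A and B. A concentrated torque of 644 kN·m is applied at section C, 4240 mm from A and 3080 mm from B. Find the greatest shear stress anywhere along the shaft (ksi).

0.773 ksi

Compatibility: T_A·a/J_AC = T_B·b/J_CB with T_A + T_B = T₀.
J_AC = 0.0302 m⁴, J_CB = 0.0170 m⁴, so T_A = T₀·(J_AC/a)/((J_AC/a)+(J_CB/b)) = 363100 N·m, T_B = 280900 N·m.
τ in each portion: τ_AC = 4.47×10^6 Pa, τ_CB = 5.33×10^6 Pa; maximum is in CB.
τ_max = T_CB·r/J = 280900·0.323/0.0170 = 5.331×10^6 Pa.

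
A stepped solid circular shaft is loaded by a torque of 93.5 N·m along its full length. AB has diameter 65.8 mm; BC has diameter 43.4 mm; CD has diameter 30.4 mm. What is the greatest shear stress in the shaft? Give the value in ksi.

2.46 ksi

Under the same torque, τ_max = 16T/(πd³) is largest where d is smallest — segment CD (d = 30.4 mm).
τ_max = 16·93.50/(π·(0.0304)³) = 1.695×10^7 Pa.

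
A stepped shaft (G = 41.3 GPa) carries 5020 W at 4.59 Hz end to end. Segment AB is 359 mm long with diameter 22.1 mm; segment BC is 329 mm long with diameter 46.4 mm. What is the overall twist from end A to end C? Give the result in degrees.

3.88°

ω = 2π·4.59 = 28.84 rad/s, so T = P/ω = 5020 / 28.84 = 174.1 N·m.
J_AB = π(0.0221)⁴/32 = 2.34×10^-8 m⁴; J_BC = π(0.0464)⁴/32 = 4.55×10^-7 m⁴.
θ = (T/G)·Σ L_i/J_i = (174.1/41.3×10⁹)·(0.359/2.34×10^-8 + 0.329/4.55×10^-7) = 0.06766 rad.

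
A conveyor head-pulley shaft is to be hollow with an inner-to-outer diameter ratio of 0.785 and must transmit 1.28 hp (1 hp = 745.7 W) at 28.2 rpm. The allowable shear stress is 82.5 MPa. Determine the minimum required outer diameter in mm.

31.8 mm

ω = 2π·28.2/60 = 2.953 rad/s, so T = P/ω = 1.28×745.7 / 2.953 = 323.2 N·m.
For a hollow shaft with d_i/d_o = 0.785: τ_max = 16T/(π d_o³ (1−k⁴)), so d_o = [16T/(π τ_allow (1−k⁴))]^(1/3) = [16·323.2/(π·8.25×10^7·0.6203)]^(1/3) = 0.03180 m.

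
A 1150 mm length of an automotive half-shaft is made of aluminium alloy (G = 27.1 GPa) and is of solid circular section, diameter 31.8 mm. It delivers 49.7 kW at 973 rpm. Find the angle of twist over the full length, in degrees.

11.8°

ω = 2π·973/60 = 101.9 rad/s, so T = P/ω = 49.7×10³ / 101.9 = 487.8 N·m.
J = πd⁴/32 = π(0.0318)⁴/32 = 1.004×10^-7 m⁴.
θ = T·L/(G·J) = 487.8 × 1.15 / (27.1×10⁹ × 1.004×10^-7) = 0.2062 rad.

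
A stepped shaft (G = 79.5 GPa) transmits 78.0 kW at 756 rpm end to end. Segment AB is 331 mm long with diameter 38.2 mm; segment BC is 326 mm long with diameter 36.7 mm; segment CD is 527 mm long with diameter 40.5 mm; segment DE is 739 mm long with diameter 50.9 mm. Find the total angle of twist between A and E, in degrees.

4.64°

ω = 2π·756/60 = 79.17 rad/s, so T = P/ω = 78.0×10³ / 79.17 = 985.2 N·m.
J_AB = π(0.0382)⁴/32 = 2.09×10^-7 m⁴; J_BC = π(0.0367)⁴/32 = 1.78×10^-7 m⁴; J_CD = π(0.0405)⁴/32 = 2.64×10^-7 m⁴; J_DE = π(0.0509)⁴/32 = 6.59×10^-7 m⁴.
θ = (T/G)·Σ L_i/J_i = (985.2/79.5×10⁹)·(0.331/2.09×10^-7 + 0.326/1.78×10^-7 + 0.527/2.64×10^-7 + 0.739/6.59×10^-7) = 0.08093 rad.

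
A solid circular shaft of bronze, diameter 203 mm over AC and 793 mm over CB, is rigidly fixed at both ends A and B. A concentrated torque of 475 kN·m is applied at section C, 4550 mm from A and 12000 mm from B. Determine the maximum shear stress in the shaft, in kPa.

Compatibility: T_A·a/J_AC = T_B·b/J_CB with T_A + T_B = T₀.
J_AC = 1.67×10^-4 m⁴, J_CB = 0.0388 m⁴, so T_A = T₀·(J_AC/a)/((J_AC/a)+(J_CB/b)) = 5319 N·m, T_B = 469700 N·m.
τ in each portion: τ_AC = 3.24×10^6 Pa, τ_CB = 4.80×10^6 Pa; maximum is in CB.
τ_max = T_CB·r/J = 469700·0.397/0.0388 = 4.797×10^6 Pa.

4800 kPa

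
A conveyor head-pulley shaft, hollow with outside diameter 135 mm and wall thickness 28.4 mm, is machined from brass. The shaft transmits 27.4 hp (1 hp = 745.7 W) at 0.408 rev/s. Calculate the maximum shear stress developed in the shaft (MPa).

18.6 MPa

ω = 2π·0.408 = 2.564 rad/s, so T = P/ω = 27.4×745.7 / 2.564 = 7970 N·m.
J = π(d_o⁴ − d_i⁴)/32 = π(0.135⁴ − 0.0782⁴)/32 = 2.894×10^-5 m⁴.
τ_max = T·r/J = 7970 × 0.0675 / 2.894×10^-5 = 1.859×10^7 Pa.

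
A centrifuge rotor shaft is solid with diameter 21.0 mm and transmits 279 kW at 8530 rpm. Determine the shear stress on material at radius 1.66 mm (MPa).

ω = 2π·8530/60 = 893.3 rad/s, so T = P/ω = 279×10³ / 893.3 = 312.3 N·m.
J = πd⁴/32 = π(0.0210)⁴/32 = 1.909×10^-8 m⁴.
Shear stress varies linearly with radius: τ = T·r/J = 312.3 × 0.00166 / 1.909×10^-8 = 2.716×10^7 Pa.

27.2 MPa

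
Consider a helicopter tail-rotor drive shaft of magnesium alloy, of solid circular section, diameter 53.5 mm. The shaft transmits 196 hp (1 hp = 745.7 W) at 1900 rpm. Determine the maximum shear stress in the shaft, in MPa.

24.4 MPa

ω = 2π·1900/60 = 199.0 rad/s, so T = P/ω = 196×745.7 / 199.0 = 734.6 N·m.
J = πd⁴/32 = π(0.0535)⁴/32 = 8.043×10^-7 m⁴.
τ_max = T·r/J = 734.6 × 0.0267 / 8.043×10^-7 = 2.443×10^7 Pa.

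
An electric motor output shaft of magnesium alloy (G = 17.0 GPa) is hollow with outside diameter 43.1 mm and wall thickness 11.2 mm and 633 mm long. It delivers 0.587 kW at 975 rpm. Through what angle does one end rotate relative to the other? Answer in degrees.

ω = 2π·975/60 = 102.1 rad/s, so T = P/ω = 0.587×10³ / 102.1 = 5.749 N·m.
J = π(d_o⁴ − d_i⁴)/32 = π(0.0431⁴ − 0.0207⁴)/32 = 3.207×10^-7 m⁴.
θ = T·L/(G·J) = 5.749 × 0.633 / (17.0×10⁹ × 3.207×10^-7) = 6.674×10^-4 rad.

0.0382°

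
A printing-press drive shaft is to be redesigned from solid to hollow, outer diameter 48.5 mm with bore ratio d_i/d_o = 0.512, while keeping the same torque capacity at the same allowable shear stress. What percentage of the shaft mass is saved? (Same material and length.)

Equal τ_max and T ⇒ the solid shaft needs d_s³ = d_o³(1−k⁴), so d_s = 48.5·(1−0.512⁴)^(1/3) = 47.36 mm.
Area ratio A_h/A_s = d_o²(1−k²)/d_s² = (1−k²)/(1−k⁴)^(2/3) = 0.7737.
Mass saving = 1 − 0.7737 = 22.6 %.

22.6 %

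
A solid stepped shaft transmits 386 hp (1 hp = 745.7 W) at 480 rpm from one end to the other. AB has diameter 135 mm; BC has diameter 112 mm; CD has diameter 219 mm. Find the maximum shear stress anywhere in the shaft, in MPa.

ω = 2π·480/60 = 50.27 rad/s, so T = P/ω = 386×745.7 / 50.27 = 5726 N·m.
Under the same torque, τ_max = 16T/(πd³) is largest where d is smallest — segment BC (d = 112 mm).
τ_max = 16·5726/(π·(0.112)³) = 2.076×10^7 Pa.

20.8 MPa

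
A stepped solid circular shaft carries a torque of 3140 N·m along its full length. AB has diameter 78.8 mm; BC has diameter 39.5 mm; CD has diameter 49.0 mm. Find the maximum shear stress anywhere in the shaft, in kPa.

259000 kPa

Under the same torque, τ_max = 16T/(πd³) is largest where d is smallest — segment BC (d = 39.5 mm).
τ_max = 16·3140/(π·(0.0395)³) = 2.595×10^8 Pa.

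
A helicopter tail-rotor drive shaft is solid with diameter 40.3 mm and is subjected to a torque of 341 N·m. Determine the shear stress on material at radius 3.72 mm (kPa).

J = πd⁴/32 = π(0.0403)⁴/32 = 2.590×10^-7 m⁴.
Shear stress varies linearly with radius: τ = T·r/J = 341.0 × 0.00372 / 2.590×10^-7 = 4.899×10^6 Pa.

4900 kPa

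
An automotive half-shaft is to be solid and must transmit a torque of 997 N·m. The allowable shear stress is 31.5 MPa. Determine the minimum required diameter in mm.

54.4 mm

For a solid shaft τ_max = 16T/(πd³), so d = (16T/(π τ_allow))^(1/3) = (16·997.0/(π·3.15×10^7))^(1/3) = 0.05442 m.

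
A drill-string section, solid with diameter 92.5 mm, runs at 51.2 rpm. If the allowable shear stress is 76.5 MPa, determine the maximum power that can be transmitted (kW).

J = πd⁴/32 = π(0.0925)⁴/32 = 7.187×10^-6 m⁴.
T_max = τ_allow·J/r = 7.65×10^7 × 7.187×10^-6 / 0.0462 = 11890 N·m.
ω = 2π·51.2/60 = 5.362 rad/s, so P_max = T_max·ω = 6.374×10^4 W.

63.7 kW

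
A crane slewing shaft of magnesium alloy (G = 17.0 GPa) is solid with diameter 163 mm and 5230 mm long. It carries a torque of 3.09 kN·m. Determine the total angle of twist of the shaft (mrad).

13.7 mrad

J = πd⁴/32 = π(0.163)⁴/32 = 6.930×10^-5 m⁴.
θ = T·L/(G·J) = 3090 × 5.23 / (17.0×10⁹ × 6.930×10^-5) = 0.01372 rad.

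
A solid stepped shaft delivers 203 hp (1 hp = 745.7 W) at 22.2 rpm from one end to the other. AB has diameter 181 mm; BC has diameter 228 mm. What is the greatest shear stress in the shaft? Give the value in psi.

ω = 2π·22.2/60 = 2.325 rad/s, so T = P/ω = 203×745.7 / 2.325 = 65110 N·m.
Under the same torque, τ_max = 16T/(πd³) is largest where d is smallest — segment AB (d = 181 mm).
τ_max = 16·65110/(π·(0.181)³) = 5.593×10^7 Pa.

8110 psi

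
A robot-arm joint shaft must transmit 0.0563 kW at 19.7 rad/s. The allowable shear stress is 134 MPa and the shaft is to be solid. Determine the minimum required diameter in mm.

ω = 19.7 rad/s, so T = P/ω = 0.0563×10³ / 19.70 = 2.858 N·m.
For a solid shaft τ_max = 16T/(πd³), so d = (16T/(π τ_allow))^(1/3) = (16·2.858/(π·1.34×10^8))^(1/3) = 0.004771 m.

4.77 mm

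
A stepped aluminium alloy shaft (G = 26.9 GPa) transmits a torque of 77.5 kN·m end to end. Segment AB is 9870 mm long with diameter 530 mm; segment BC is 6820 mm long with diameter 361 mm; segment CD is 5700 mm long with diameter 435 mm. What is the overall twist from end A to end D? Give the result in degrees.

1.15°

J_AB = π(0.530)⁴/32 = 7.75×10^-3 m⁴; J_BC = π(0.361)⁴/32 = 1.67×10^-3 m⁴; J_CD = π(0.435)⁴/32 = 3.52×10^-3 m⁴.
θ = (T/G)·Σ L_i/J_i = (77500/26.9×10⁹)·(9.87/7.75×10^-3 + 6.82/1.67×10^-3 + 5.70/3.52×10^-3) = 0.02013 rad.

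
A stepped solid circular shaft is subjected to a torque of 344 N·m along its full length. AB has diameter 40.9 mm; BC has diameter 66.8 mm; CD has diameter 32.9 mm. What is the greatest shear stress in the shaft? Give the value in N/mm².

49.2 N/mm²

Under the same torque, τ_max = 16T/(πd³) is largest where d is smallest — segment CD (d = 32.9 mm).
τ_max = 16·344.0/(π·(0.0329)³) = 4.920×10^7 Pa.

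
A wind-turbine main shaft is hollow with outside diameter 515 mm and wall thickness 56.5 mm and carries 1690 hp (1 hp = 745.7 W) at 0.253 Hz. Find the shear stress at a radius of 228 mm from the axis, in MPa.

41.6 MPa

ω = 2π·0.253 = 1.590 rad/s, so T = P/ω = 1690×745.7 / 1.590 = 792800 N·m.
J = π(d_o⁴ − d_i⁴)/32 = π(0.515⁴ − 0.402⁴)/32 = 4.342×10^-3 m⁴.
Shear stress varies linearly with radius: τ = T·r/J = 792800 × 0.228 / 4.342×10^-3 = 4.163×10^7 Pa.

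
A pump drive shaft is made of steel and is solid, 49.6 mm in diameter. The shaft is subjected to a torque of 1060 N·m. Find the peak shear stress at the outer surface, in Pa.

J = πd⁴/32 = π(0.0496)⁴/32 = 5.942×10^-7 m⁴.
τ_max = T·r/J = 1060 × 0.0248 / 5.942×10^-7 = 4.424×10^7 Pa.

4.42e7 Pa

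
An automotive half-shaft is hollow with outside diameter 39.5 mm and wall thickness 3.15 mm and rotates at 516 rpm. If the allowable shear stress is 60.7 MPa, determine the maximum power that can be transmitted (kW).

J = π(d_o⁴ − d_i⁴)/32 = π(0.0395⁴ − 0.0332⁴)/32 = 1.197×10^-7 m⁴.
T_max = τ_allow·J/r = 6.07×10^7 × 1.197×10^-7 / 0.0198 = 367.9 N·m.
ω = 2π·516/60 = 54.04 rad/s, so P_max = T_max·ω = 1.988×10^4 W.

19.9 kW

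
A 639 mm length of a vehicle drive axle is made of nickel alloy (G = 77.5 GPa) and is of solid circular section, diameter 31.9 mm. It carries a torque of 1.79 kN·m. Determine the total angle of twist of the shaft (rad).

0.145 rad

J = πd⁴/32 = π(0.0319)⁴/32 = 1.017×10^-7 m⁴.
θ = T·L/(G·J) = 1790 × 0.639 / (77.5×10⁹ × 1.017×10^-7) = 0.1452 rad.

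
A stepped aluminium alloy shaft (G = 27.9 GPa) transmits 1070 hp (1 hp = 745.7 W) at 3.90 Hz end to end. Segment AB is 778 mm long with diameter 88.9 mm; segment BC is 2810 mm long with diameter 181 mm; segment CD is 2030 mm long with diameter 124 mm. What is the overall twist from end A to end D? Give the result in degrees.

ω = 2π·3.90 = 24.50 rad/s, so T = P/ω = 1070×745.7 / 24.50 = 32560 N·m.
J_AB = π(0.0889)⁴/32 = 6.13×10^-6 m⁴; J_BC = π(0.181)⁴/32 = 1.05×10^-4 m⁴; J_CD = π(0.124)⁴/32 = 2.32×10^-5 m⁴.
θ = (T/G)·Σ L_i/J_i = (32560/27.9×10⁹)·(0.778/6.13×10^-6 + 2.81/1.05×10^-4 + 2.03/2.32×10^-5) = 0.2813 rad.

16.1°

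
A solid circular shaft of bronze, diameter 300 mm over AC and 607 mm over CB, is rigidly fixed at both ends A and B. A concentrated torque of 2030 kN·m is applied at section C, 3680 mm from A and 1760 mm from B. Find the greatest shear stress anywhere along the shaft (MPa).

44.9 MPa

Compatibility: T_A·a/J_AC = T_B·b/J_CB with T_A + T_B = T₀.
J_AC = 7.95×10^-4 m⁴, J_CB = 0.0133 m⁴, so T_A = T₀·(J_AC/a)/((J_AC/a)+(J_CB/b)) = 56320 N·m, T_B = 1.974e6 N·m.
τ in each portion: τ_AC = 1.06×10^7 Pa, τ_CB = 4.49×10^7 Pa; maximum is in CB.
τ_max = T_CB·r/J = 1.974e6·0.303/0.0133 = 4.494×10^7 Pa.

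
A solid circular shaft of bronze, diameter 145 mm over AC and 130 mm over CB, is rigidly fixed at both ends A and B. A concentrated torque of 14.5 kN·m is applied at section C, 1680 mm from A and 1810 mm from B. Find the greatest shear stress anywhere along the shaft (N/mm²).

15.1 N/mm²

Compatibility: T_A·a/J_AC = T_B·b/J_CB with T_A + T_B = T₀.
J_AC = 4.34×10^-5 m⁴, J_CB = 2.80×10^-5 m⁴, so T_A = T₀·(J_AC/a)/((J_AC/a)+(J_CB/b)) = 9064 N·m, T_B = 5436 N·m.
τ in each portion: τ_AC = 1.51×10^7 Pa, τ_CB = 1.26×10^7 Pa; maximum is in AC.
τ_max = T_AC·r/J = 9064·0.0725/4.34×10^-5 = 1.514×10^7 Pa.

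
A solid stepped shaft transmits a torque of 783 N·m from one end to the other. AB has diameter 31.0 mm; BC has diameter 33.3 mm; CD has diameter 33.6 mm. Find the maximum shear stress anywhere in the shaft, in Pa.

1.34e8 Pa

Under the same torque, τ_max = 16T/(πd³) is largest where d is smallest — segment AB (d = 31.0 mm).
τ_max = 16·783.0/(π·(0.0310)³) = 1.339×10^8 Pa.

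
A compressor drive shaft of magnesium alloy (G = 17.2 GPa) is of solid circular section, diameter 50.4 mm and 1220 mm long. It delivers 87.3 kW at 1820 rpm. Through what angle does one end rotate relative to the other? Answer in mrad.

ω = 2π·1820/60 = 190.6 rad/s, so T = P/ω = 87.3×10³ / 190.6 = 458.1 N·m.
J = πd⁴/32 = π(0.0504)⁴/32 = 6.335×10^-7 m⁴.
θ = T·L/(G·J) = 458.1 × 1.22 / (17.2×10⁹ × 6.335×10^-7) = 0.05129 rad.

51.3 mrad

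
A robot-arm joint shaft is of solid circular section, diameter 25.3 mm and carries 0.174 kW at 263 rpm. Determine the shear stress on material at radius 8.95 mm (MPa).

1.41 MPa

ω = 2π·263/60 = 27.54 rad/s, so T = P/ω = 0.174×10³ / 27.54 = 6.318 N·m.
J = πd⁴/32 = π(0.0253)⁴/32 = 4.022×10^-8 m⁴.
Shear stress varies linearly with radius: τ = T·r/J = 6.318 × 0.00895 / 4.022×10^-8 = 1.406×10^6 Pa.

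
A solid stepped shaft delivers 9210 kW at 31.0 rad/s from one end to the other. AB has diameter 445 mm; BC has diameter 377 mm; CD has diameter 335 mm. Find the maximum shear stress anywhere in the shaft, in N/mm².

40.2 N/mm²

ω = 31.0 rad/s, so T = P/ω = 9210×10³ / 31.00 = 297100 N·m.
Under the same torque, τ_max = 16T/(πd³) is largest where d is smallest — segment CD (d = 335 mm).
τ_max = 16·297100/(π·(0.335)³) = 4.025×10^7 Pa.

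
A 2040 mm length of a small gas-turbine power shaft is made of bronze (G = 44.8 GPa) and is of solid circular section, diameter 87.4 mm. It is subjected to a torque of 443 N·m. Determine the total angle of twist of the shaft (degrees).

J = πd⁴/32 = π(0.0874)⁴/32 = 5.729×10^-6 m⁴.
θ = T·L/(G·J) = 443.0 × 2.04 / (44.8×10⁹ × 5.729×10^-6) = 3.521×10^-3 rad.

0.202°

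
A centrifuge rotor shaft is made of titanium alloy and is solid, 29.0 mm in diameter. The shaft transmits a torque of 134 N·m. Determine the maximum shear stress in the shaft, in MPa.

28.0 MPa

J = πd⁴/32 = π(0.0290)⁴/32 = 6.944×10^-8 m⁴.
τ_max = T·r/J = 134.0 × 0.0145 / 6.944×10^-8 = 2.798×10^7 Pa.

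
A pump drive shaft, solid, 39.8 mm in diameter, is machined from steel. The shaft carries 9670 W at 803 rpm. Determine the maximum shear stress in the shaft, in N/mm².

ω = 2π·803/60 = 84.09 rad/s, so T = P/ω = 9670 / 84.09 = 115.0 N·m.
J = πd⁴/32 = π(0.0398)⁴/32 = 2.463×10^-7 m⁴.
τ_max = T·r/J = 115.0 × 0.0199 / 2.463×10^-7 = 9.290×10^6 Pa.

9.29 N/mm²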